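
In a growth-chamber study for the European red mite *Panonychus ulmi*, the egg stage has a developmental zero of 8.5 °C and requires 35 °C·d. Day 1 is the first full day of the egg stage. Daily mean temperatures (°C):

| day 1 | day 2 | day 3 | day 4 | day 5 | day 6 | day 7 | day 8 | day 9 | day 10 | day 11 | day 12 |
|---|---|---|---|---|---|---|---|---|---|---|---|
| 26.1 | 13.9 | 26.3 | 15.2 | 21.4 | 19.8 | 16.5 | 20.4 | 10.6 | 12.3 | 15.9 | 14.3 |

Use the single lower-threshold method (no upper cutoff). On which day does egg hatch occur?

Daily DD above 8.5 °C: 17.6, 5.4, 17.8, 6.7, 12.9, 11.3, 8.0, 11.9, 2.1, 3.8, 7.4, 5.8.
Cumulative: 17.6, 23.0, 40.8, 47.5, 60.4, 71.7, 79.7, 91.6, 93.7, 97.5, 104.9, 110.7.
The total first reaches 35 DD on day 3.

day 3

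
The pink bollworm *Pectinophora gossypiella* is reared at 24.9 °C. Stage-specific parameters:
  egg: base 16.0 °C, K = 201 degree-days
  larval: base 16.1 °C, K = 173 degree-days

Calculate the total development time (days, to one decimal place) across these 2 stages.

42.2 days

egg: 201 / (24.9 − 16.0) = 201 / 8.9 = 22.584 d.
larval: 173 / (24.9 − 16.1) = 173 / 8.8 = 19.659 d.
Sum = 42.243 ≈ 42.2 days.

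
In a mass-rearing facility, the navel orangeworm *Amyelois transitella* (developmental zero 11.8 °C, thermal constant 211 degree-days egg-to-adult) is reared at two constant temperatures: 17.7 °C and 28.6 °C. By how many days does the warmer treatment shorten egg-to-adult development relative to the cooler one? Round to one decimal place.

23.2 days

At 17.7 °C: 211 / (17.7 − 11.8) = 211 / 5.9 = 35.763 d.
At 28.6 °C: 211 / (28.6 − 11.8) = 211 / 16.8 = 12.560 d.
Difference = |35.763 − 12.560| = 23.203 ≈ 23.2 days.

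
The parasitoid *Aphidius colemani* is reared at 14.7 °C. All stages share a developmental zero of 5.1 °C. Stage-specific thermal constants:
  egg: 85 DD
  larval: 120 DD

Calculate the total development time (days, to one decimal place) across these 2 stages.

21.4 days

Daily accumulation at 14.7 °C = 14.7 − 5.1 = 9.6 DD/day.
Total K = 85 + 120 = 205 DD.
Total duration = 205 / 9.6 = 21.354 ≈ 21.4 days.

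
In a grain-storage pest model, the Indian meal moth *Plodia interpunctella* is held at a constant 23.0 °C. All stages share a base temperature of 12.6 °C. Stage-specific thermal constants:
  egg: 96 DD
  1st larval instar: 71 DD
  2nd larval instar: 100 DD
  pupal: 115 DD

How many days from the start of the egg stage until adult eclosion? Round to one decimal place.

Daily accumulation at 23.0 °C = 23.0 − 12.6 = 10.4 DD/day.
Total K = 96 + 71 + 100 + 115 = 382 DD.
Total duration = 382 / 10.4 = 36.731 ≈ 36.7 days.

36.7 days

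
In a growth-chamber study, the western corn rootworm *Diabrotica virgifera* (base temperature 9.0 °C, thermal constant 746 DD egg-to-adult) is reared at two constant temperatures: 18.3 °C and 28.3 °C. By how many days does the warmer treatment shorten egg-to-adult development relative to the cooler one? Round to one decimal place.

At 18.3 °C: 746 / (18.3 − 9.0) = 746 / 9.3 = 80.215 d.
At 28.3 °C: 746 / (28.3 − 9.0) = 746 / 19.3 = 38.653 d.
Difference = |80.215 − 38.653| = 41.562 ≈ 41.6 days.

41.6 days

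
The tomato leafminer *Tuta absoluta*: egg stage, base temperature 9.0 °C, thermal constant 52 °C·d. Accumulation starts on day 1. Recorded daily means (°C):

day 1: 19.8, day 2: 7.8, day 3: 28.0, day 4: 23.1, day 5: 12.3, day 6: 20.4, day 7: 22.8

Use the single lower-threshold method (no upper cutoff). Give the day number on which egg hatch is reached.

Daily DD above 9.0 °C: 10.8, 0.0, 19.0, 14.1, 3.3, 11.4, 13.8.
Cumulative: 10.8, 10.8, 29.8, 43.9, 47.2, 58.6, 72.4.
The total first reaches 52 DD on day 6.

day 6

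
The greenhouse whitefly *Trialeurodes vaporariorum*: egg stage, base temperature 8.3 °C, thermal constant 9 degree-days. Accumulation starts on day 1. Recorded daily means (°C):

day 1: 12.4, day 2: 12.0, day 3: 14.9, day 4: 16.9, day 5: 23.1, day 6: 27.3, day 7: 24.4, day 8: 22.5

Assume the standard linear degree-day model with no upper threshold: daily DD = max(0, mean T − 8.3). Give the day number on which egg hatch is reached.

day 3

Daily DD above 8.3 °C: 4.1, 3.7, 6.6, 8.6, 14.8, 19.0, 16.1, 14.2.
Cumulative: 4.1, 7.8, 14.4, 23.0, 37.8, 56.8, 72.9, 87.1.
The total first reaches 9 DD on day 3.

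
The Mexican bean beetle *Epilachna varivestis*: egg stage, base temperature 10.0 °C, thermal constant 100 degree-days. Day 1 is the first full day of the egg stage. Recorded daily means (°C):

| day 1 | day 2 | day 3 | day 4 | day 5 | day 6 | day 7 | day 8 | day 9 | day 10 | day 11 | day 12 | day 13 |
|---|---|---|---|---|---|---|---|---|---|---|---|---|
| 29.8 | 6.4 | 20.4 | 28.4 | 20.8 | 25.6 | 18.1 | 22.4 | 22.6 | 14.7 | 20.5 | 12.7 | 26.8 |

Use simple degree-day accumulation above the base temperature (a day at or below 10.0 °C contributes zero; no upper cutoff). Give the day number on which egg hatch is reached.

Daily DD above 10.0 °C: 19.8, 0.0, 10.4, 18.4, 10.8, 15.6, 8.1, 12.4, 12.6, 4.7, 10.5, 2.7, 16.8.
Cumulative: 19.8, 19.8, 30.2, 48.6, 59.4, 75.0, 83.1, 95.5, 108.1, 112.8, 123.3, 126.0, 142.8.
The total first reaches 100 DD on day 9.

day 9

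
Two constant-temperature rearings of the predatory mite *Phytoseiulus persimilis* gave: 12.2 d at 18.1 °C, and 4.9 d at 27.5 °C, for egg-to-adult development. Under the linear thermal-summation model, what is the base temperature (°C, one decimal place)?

11.8 °C

Linear rate model ⇒ the product D·(T − T_b) is constant across temperatures.
12.2·(18.1 − T_b) = 4.9·(27.5 − T_b)
T_b = (12.2·18.1 − 4.9·27.5) / (12.2 − 4.9) = 86.07 / 7.3 = 11.790 °C ≈ 11.8 °C.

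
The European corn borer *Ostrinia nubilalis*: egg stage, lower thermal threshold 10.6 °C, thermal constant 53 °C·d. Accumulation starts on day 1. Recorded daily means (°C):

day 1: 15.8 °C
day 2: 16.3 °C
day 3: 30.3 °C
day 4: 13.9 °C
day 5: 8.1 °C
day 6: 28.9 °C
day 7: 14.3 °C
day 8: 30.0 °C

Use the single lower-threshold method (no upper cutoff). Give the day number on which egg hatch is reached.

Daily DD above 10.6 °C: 5.2, 5.7, 19.7, 3.3, 0.0, 18.3, 3.7, 19.4.
Cumulative: 5.2, 10.9, 30.6, 33.9, 33.9, 52.2, 55.9, 75.3.
The total first reaches 53 DD on day 7.

day 7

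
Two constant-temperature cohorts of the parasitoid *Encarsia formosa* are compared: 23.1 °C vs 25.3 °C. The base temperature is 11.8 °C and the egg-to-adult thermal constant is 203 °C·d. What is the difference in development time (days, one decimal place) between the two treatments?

At 23.1 °C: 203 / (23.1 − 11.8) = 203 / 11.3 = 17.965 d.
At 25.3 °C: 203 / (25.3 − 11.8) = 203 / 13.5 = 15.037 d.
Difference = |17.965 − 15.037| = 2.928 ≈ 2.9 days.

2.9 days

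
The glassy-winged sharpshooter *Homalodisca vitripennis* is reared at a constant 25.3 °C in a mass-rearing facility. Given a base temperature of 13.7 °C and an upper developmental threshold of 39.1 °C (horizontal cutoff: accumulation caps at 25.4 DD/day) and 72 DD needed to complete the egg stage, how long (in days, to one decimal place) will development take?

6.2 days

Daily accumulation = 25.3 − 13.7 = 11.6 DD/day.
Duration = 72 / 11.6 = 6.207 ≈ 6.2 days.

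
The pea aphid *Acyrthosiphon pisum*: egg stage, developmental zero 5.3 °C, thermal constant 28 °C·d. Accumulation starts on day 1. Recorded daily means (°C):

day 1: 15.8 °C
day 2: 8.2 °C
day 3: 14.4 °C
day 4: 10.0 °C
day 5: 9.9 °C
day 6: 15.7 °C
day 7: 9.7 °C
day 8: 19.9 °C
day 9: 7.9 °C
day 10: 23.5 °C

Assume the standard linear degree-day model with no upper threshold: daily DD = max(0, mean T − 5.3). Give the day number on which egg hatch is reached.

day 5

Daily DD above 5.3 °C: 10.5, 2.9, 9.1, 4.7, 4.6, 10.4, 4.4, 14.6, 2.6, 18.2.
Cumulative: 10.5, 13.4, 22.5, 27.2, 31.8, 42.2, 46.6, 61.2, 63.8, 82.0.
The total first reaches 28 DD on day 5.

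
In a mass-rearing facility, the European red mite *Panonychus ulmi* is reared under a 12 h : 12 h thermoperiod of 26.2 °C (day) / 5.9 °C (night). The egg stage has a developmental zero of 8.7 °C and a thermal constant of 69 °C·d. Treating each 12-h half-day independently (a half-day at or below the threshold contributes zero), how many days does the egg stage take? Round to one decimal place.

7.9 days

Day half: max(0, 26.2 − 8.7) × 0.5 = 17.5 × 0.5 = 8.75 DD.
Night half: max(0, 5.9 − 8.7) × 0.5 = 0.0 × 0.5 = 0.00 DD.
Per 24 h: 8.75 DD/day.
Duration = 69 / 8.75 = 7.886 ≈ 7.9 days.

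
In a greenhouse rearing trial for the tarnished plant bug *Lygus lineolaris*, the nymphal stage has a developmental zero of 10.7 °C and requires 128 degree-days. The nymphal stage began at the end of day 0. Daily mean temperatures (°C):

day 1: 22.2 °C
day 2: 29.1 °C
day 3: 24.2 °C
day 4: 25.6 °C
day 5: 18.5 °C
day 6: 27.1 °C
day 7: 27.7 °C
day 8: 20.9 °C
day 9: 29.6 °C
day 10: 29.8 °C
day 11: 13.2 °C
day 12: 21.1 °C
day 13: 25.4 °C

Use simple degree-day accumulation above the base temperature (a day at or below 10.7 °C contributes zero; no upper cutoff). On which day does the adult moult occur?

day 9

Daily DD above 10.7 °C: 11.5, 18.4, 13.5, 14.9, 7.8, 16.4, 17.0, 10.2, 18.9, 19.1, 2.5, 10.4, 14.7.
Cumulative: 11.5, 29.9, 43.4, 58.3, 66.1, 82.5, 99.5, 109.7, 128.6, 147.7, 150.2, 160.6, 175.3.
The total first reaches 128 DD on day 9.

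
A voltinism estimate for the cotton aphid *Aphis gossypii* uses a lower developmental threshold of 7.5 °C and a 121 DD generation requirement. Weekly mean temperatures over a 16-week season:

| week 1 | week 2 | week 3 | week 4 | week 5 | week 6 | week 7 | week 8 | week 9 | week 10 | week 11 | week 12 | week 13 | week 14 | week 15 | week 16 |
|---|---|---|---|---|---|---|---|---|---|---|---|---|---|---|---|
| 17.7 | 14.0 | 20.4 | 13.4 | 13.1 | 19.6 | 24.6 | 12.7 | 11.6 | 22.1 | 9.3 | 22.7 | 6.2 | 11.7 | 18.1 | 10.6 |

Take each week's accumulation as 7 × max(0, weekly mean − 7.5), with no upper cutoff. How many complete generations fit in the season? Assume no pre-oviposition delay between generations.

7 generations

Weekly DD (7 × max(0, T̄ − 7.5)): 71.4, 45.5, 90.3, 41.3, 39.2, 84.7, 119.7, 36.4, 28.7, 102.2, 12.6, 106.4, 0.0, 29.4, 74.2, 21.7.
Season total = 903.7 DD.
Complete generations = ⌊903.7 / 121⌋ = 7.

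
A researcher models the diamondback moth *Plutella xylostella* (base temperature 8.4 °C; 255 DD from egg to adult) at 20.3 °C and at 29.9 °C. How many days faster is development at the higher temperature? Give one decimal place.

9.6 days

At 20.3 °C: 255 / (20.3 − 8.4) = 255 / 11.9 = 21.429 d.
At 29.9 °C: 255 / (29.9 − 8.4) = 255 / 21.5 = 11.860 d.
Difference = |21.429 − 11.860| = 9.568 ≈ 9.6 days.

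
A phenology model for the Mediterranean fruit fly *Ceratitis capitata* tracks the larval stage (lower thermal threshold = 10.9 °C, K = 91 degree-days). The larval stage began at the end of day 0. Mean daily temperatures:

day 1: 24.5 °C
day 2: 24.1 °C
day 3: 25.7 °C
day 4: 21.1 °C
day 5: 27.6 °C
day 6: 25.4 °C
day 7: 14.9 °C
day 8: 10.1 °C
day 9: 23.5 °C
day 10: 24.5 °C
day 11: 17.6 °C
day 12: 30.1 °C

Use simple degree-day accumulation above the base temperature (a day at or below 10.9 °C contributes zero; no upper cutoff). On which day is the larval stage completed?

Daily DD above 10.9 °C: 13.6, 13.2, 14.8, 10.2, 16.7, 14.5, 4.0, 0.0, 12.6, 13.6, 6.7, 19.2.
Cumulative: 13.6, 26.8, 41.6, 51.8, 68.5, 83.0, 87.0, 87.0, 99.6, 113.2, 119.9, 139.1.
The total first reaches 91 DD on day 9.

day 9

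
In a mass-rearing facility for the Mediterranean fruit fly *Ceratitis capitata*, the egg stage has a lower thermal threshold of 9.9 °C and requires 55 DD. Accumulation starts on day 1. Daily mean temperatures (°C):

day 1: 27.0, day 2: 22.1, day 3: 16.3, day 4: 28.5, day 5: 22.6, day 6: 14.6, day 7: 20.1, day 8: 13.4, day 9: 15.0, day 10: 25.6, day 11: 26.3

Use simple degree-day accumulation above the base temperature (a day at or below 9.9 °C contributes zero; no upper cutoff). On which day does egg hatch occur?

day 5

Daily DD above 9.9 °C: 17.1, 12.2, 6.4, 18.6, 12.7, 4.7, 10.2, 3.5, 5.1, 15.7, 16.4.
Cumulative: 17.1, 29.3, 35.7, 54.3, 67.0, 71.7, 81.9, 85.4, 90.5, 106.2, 122.6.
The total first reaches 55 DD on day 5.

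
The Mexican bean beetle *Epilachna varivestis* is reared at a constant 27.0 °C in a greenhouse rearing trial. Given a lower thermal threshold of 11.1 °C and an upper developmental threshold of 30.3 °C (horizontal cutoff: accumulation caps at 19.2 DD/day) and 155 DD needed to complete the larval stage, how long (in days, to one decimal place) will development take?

9.7 days

Daily accumulation = 27.0 − 11.1 = 15.9 DD/day.
Duration = 155 / 15.9 = 9.748 ≈ 9.7 days.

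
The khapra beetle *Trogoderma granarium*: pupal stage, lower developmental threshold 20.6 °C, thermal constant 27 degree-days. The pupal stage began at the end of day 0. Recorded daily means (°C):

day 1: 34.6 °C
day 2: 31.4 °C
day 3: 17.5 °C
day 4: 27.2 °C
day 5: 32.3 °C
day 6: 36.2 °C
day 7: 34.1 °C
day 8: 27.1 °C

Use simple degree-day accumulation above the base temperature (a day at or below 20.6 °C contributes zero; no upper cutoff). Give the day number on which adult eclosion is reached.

day 4

Daily DD above 20.6 °C: 14.0, 10.8, 0.0, 6.6, 11.7, 15.6, 13.5, 6.5.
Cumulative: 14.0, 24.8, 24.8, 31.4, 43.1, 58.7, 72.2, 78.7.
The total first reaches 27 DD on day 4.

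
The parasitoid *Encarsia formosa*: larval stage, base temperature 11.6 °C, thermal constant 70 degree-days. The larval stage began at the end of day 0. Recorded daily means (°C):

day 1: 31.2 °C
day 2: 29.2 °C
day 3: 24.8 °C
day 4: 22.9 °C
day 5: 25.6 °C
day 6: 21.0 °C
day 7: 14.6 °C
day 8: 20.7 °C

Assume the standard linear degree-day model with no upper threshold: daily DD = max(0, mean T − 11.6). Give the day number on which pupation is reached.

day 5

Daily DD above 11.6 °C: 19.6, 17.6, 13.2, 11.3, 14.0, 9.4, 3.0, 9.1.
Cumulative: 19.6, 37.2, 50.4, 61.7, 75.7, 85.1, 88.1, 97.2.
The total first reaches 70 DD on day 5.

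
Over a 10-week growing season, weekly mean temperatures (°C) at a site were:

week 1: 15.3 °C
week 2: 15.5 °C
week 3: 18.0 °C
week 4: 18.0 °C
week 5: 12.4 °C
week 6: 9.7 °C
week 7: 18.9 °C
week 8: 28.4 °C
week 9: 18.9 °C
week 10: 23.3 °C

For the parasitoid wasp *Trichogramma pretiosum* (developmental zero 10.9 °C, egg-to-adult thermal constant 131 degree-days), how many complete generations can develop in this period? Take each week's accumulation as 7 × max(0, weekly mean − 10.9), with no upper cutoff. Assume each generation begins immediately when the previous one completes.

Weekly DD (7 × max(0, T̄ − 10.9)): 30.8, 32.2, 49.7, 49.7, 10.5, 0.0, 56.0, 122.5, 56.0, 86.8.
Season total = 494.2 DD.
Complete generations = ⌊494.2 / 131⌋ = 3.

3 generations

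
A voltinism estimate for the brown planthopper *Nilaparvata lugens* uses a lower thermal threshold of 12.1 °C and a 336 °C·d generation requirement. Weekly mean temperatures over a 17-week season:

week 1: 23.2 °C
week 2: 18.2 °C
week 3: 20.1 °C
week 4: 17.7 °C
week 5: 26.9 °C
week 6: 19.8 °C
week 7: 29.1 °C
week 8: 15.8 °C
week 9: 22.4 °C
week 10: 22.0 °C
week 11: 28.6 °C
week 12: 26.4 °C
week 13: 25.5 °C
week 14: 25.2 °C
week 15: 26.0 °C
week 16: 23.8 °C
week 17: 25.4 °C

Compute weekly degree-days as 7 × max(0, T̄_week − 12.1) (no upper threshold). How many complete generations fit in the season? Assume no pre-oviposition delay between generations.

3 generations

Weekly DD (7 × max(0, T̄ − 12.1)): 77.7, 42.7, 56.0, 39.2, 103.6, 53.9, 119.0, 25.9, 72.1, 69.3, 115.5, 100.1, 93.8, 91.7, 97.3, 81.9, 93.1.
Season total = 1332.8 DD.
Complete generations = ⌊1332.8 / 336⌋ = 3.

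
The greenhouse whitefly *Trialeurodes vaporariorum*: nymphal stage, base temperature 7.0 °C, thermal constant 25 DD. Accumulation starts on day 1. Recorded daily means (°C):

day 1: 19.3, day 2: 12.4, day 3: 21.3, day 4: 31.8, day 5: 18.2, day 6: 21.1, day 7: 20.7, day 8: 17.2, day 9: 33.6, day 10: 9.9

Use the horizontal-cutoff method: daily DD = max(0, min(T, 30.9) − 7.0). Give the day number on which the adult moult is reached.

day 3

Daily DD above 7.0 °C (capped at 23.9): 12.3, 5.4, 14.3, 23.9, 11.2, 14.1, 13.7, 10.2, 23.9, 2.9.
Cumulative: 12.3, 17.7, 32.0, 55.9, 67.1, 81.2, 94.9, 105.1, 129.0, 131.9.
The total first reaches 25 DD on day 3.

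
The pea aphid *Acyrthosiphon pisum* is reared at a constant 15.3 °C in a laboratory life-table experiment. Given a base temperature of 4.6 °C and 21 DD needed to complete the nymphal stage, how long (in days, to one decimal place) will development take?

2.0 days

Daily accumulation = 15.3 − 4.6 = 10.7 DD/day.
Duration = 21 / 10.7 = 1.963 ≈ 2.0 days.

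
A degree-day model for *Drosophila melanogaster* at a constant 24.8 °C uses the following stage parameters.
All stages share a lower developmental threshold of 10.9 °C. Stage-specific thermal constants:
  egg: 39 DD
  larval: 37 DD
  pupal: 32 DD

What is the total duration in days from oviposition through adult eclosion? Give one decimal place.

7.8 days

Daily accumulation at 24.8 °C = 24.8 − 10.9 = 13.9 DD/day.
Total K = 39 + 37 + 32 = 108 DD.
Total duration = 108 / 13.9 = 7.770 ≈ 7.8 days.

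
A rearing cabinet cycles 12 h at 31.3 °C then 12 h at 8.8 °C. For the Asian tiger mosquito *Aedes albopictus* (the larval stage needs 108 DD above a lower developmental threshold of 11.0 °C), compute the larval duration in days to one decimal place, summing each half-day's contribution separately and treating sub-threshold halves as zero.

Day half: max(0, 31.3 − 11.0) × 0.5 = 20.3 × 0.5 = 10.15 DD.
Night half: max(0, 8.8 − 11.0) × 0.5 = 0.0 × 0.5 = 0.00 DD.
Per 24 h: 10.15 DD/day.
Duration = 108 / 10.15 = 10.640 ≈ 10.6 days.

10.6 days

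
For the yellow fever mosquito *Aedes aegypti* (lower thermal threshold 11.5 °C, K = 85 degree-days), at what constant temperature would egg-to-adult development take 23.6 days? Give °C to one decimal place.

15.1 °C

Required daily accumulation = 85 / 23.6 = 3.602 DD/day.
T = T_base + 3.602 = 11.5 + 3.602 = 15.102 ≈ 15.1 °C.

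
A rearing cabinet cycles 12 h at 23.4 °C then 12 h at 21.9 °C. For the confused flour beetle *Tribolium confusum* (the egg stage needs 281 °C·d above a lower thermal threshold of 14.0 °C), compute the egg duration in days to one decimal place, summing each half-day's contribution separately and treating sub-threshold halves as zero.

Day half: max(0, 23.4 − 14.0) × 0.5 = 9.4 × 0.5 = 4.70 DD.
Night half: max(0, 21.9 − 14.0) × 0.5 = 7.9 × 0.5 = 3.95 DD.
Per 24 h: 8.65 DD/day.
Duration = 281 / 8.65 = 32.486 ≈ 32.5 days.

32.5 days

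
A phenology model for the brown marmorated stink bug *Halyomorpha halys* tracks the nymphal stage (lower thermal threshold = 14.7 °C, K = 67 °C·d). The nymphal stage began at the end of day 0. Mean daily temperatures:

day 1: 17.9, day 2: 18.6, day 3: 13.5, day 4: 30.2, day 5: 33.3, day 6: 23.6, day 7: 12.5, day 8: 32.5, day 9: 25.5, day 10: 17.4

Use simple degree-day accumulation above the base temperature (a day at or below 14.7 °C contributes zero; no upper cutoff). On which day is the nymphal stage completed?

day 8

Daily DD above 14.7 °C: 3.2, 3.9, 0.0, 15.5, 18.6, 8.9, 0.0, 17.8, 10.8, 2.7.
Cumulative: 3.2, 7.1, 7.1, 22.6, 41.2, 50.1, 50.1, 67.9, 78.7, 81.4.
The total first reaches 67 DD on day 8.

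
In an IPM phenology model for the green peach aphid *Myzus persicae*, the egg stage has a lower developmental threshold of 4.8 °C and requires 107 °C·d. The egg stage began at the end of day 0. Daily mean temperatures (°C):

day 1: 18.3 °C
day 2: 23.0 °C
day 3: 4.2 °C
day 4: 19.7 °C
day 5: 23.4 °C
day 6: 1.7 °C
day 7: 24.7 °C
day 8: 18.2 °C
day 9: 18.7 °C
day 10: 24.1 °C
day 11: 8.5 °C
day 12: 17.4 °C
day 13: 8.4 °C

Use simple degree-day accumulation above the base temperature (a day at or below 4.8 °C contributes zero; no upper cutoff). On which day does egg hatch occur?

day 9

Daily DD above 4.8 °C: 13.5, 18.2, 0.0, 14.9, 18.6, 0.0, 19.9, 13.4, 13.9, 19.3, 3.7, 12.6, 3.6.
Cumulative: 13.5, 31.7, 31.7, 46.6, 65.2, 65.2, 85.1, 98.5, 112.4, 131.7, 135.4, 148.0, 151.6.
The total first reaches 107 DD on day 9.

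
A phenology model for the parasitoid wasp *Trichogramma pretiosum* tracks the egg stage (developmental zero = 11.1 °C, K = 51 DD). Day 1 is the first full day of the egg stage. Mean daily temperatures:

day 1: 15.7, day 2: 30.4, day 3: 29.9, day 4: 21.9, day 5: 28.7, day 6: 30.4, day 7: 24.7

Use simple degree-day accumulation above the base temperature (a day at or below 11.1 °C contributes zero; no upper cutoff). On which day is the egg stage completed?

day 4

Daily DD above 11.1 °C: 4.6, 19.3, 18.8, 10.8, 17.6, 19.3, 13.6.
Cumulative: 4.6, 23.9, 42.7, 53.5, 71.1, 90.4, 104.0.
The total first reaches 51 DD on day 4.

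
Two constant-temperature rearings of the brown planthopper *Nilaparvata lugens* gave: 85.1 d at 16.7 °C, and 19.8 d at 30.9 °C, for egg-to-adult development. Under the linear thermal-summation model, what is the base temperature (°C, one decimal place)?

12.4 °C

Linear rate model ⇒ the product D·(T − T_b) is constant across temperatures.
85.1·(16.7 − T_b) = 19.8·(30.9 − T_b)
T_b = (85.1·16.7 − 19.8·30.9) / (85.1 − 19.8) = 809.35 / 65.3 = 12.394 °C ≈ 12.4 °C.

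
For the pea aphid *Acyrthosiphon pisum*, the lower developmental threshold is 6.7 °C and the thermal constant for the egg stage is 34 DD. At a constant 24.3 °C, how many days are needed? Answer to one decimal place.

1.9 days

Daily accumulation = 24.3 − 6.7 = 17.6 DD/day.
Duration = 34 / 17.6 = 1.932 ≈ 1.9 days.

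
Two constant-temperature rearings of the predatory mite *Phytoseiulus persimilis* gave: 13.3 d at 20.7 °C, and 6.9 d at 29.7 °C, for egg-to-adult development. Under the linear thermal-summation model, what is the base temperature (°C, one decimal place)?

11.0 °C

Linear rate model ⇒ the product D·(T − T_b) is constant across temperatures.
13.3·(20.7 − T_b) = 6.9·(29.7 − T_b)
T_b = (13.3·20.7 − 6.9·29.7) / (13.3 − 6.9) = 70.38 / 6.4 = 10.997 °C ≈ 11.0 °C.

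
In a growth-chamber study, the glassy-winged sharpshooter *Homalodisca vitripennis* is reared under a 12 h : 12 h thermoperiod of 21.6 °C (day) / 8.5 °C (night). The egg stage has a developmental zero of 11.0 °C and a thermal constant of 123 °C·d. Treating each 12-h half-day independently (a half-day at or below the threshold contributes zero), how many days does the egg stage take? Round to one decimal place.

23.2 days

Day half: max(0, 21.6 − 11.0) × 0.5 = 10.6 × 0.5 = 5.30 DD.
Night half: max(0, 8.5 − 11.0) × 0.5 = 0.0 × 0.5 = 0.00 DD.
Per 24 h: 5.30 DD/day.
Duration = 123 / 5.30 = 23.208 ≈ 23.2 days.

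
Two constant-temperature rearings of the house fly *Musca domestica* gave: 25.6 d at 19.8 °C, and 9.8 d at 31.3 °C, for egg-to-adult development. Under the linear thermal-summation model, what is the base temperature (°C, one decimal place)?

12.7 °C

Equal thermal constants: D₁(T₁ − T_b) = D₂(T₂ − T_b).
25.6·(19.8 − T_b) = 9.8·(31.3 − T_b)
T_b = (25.6·19.8 − 9.8·31.3) / (25.6 − 9.8) = 200.14 / 15.8 = 12.667 °C ≈ 12.7 °C.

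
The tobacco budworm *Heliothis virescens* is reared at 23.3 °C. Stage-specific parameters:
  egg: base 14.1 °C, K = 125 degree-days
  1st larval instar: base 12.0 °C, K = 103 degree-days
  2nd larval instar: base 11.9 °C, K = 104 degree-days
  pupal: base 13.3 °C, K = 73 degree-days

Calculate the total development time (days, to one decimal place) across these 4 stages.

39.1 days

egg: 125 / (23.3 − 14.1) = 125 / 9.2 = 13.587 d.
1st larval instar: 103 / (23.3 − 12.0) = 103 / 11.3 = 9.115 d.
2nd larval instar: 104 / (23.3 − 11.9) = 104 / 11.4 = 9.123 d.
pupal: 73 / (23.3 − 13.3) = 73 / 10.0 = 7.300 d.
Sum = 39.125 ≈ 39.1 days.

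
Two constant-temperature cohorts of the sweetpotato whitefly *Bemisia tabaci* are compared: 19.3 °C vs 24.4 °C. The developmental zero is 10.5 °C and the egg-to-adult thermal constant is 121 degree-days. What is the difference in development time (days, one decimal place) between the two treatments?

5.0 days

At 19.3 °C: 121 / (19.3 − 10.5) = 121 / 8.8 = 13.750 d.
At 24.4 °C: 121 / (24.4 − 10.5) = 121 / 13.9 = 8.705 d.
Difference = |13.750 − 8.705| = 5.045 ≈ 5.0 days.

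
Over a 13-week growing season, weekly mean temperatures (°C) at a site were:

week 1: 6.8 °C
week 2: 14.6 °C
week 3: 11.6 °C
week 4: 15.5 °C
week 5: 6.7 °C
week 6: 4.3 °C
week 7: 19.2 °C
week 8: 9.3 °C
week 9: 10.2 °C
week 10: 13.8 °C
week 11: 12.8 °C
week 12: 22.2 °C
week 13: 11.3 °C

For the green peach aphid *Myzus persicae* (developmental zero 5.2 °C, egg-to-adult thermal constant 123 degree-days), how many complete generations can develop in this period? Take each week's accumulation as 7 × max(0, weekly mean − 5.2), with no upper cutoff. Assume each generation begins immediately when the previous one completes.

5 generations

Weekly DD (7 × max(0, T̄ − 5.2)): 11.2, 65.8, 44.8, 72.1, 10.5, 0.0, 98.0, 28.7, 35.0, 60.2, 53.2, 119.0, 42.7.
Season total = 641.2 DD.
Complete generations = ⌊641.2 / 123⌋ = 5.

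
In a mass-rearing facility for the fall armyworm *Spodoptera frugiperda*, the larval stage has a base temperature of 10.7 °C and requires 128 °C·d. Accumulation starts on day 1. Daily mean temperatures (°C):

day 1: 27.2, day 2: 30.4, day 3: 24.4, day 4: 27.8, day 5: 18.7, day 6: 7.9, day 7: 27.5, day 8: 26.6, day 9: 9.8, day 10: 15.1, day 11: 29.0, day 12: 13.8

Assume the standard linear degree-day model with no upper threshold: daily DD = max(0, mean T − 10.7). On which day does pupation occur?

Daily DD above 10.7 °C: 16.5, 19.7, 13.7, 17.1, 8.0, 0.0, 16.8, 15.9, 0.0, 4.4, 18.3, 3.1.
Cumulative: 16.5, 36.2, 49.9, 67.0, 75.0, 75.0, 91.8, 107.7, 107.7, 112.1, 130.4, 133.5.
The total first reaches 128 DD on day 11.

day 11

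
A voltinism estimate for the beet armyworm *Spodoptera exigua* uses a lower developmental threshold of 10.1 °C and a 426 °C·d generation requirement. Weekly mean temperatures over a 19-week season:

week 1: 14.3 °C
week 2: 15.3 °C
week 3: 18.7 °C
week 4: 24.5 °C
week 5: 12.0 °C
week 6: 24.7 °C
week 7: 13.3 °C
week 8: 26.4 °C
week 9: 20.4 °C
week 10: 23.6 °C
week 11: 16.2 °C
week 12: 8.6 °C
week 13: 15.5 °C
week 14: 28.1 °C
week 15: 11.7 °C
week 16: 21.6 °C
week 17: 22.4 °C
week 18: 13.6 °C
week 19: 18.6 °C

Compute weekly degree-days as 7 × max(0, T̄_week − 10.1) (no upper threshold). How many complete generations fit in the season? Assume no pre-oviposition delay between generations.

2 generations

Weekly DD (7 × max(0, T̄ − 10.1)): 29.4, 36.4, 60.2, 100.8, 13.3, 102.2, 22.4, 114.1, 72.1, 94.5, 42.7, 0.0, 37.8, 126.0, 11.2, 80.5, 86.1, 24.5, 59.5.
Season total = 1113.7 DD.
Complete generations = ⌊1113.7 / 426⌋ = 2.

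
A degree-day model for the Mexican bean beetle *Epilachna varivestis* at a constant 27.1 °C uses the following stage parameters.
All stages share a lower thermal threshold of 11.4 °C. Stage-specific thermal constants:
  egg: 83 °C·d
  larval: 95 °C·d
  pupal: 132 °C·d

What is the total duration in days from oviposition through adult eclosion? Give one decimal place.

19.7 days

Daily accumulation at 27.1 °C = 27.1 − 11.4 = 15.7 DD/day.
Total K = 83 + 95 + 132 = 310 DD.
Total duration = 310 / 15.7 = 19.745 ≈ 19.7 days.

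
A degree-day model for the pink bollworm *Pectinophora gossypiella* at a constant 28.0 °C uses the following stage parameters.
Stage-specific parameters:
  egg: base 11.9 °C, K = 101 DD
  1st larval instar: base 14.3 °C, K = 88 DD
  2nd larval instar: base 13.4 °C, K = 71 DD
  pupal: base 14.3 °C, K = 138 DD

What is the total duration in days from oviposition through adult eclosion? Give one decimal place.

27.6 days

egg: 101 / (28.0 − 11.9) = 101 / 16.1 = 6.273 d.
1st larval instar: 88 / (28.0 − 14.3) = 88 / 13.7 = 6.423 d.
2nd larval instar: 71 / (28.0 − 13.4) = 71 / 14.6 = 4.863 d.
pupal: 138 / (28.0 − 14.3) = 138 / 13.7 = 10.073 d.
Sum = 27.633 ≈ 27.6 days.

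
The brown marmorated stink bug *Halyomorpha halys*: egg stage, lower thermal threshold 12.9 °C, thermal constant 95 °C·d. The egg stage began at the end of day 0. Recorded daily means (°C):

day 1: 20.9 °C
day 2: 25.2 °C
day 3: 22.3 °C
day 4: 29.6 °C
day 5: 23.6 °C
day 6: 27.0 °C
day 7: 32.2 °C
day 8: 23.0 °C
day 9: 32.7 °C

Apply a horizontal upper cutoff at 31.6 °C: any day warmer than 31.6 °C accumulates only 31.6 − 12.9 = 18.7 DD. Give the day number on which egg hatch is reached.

Daily DD above 12.9 °C (capped at 18.7): 8.0, 12.3, 9.4, 16.7, 10.7, 14.1, 18.7, 10.1, 18.7.
Cumulative: 8.0, 20.3, 29.7, 46.4, 57.1, 71.2, 89.9, 100.0, 118.7.
The total first reaches 95 DD on day 8.

day 8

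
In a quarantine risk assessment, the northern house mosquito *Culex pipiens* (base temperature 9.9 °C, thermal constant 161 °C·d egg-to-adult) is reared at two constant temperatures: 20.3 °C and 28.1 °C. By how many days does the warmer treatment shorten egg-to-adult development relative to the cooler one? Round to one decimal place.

6.6 days

At 20.3 °C: 161 / (20.3 − 9.9) = 161 / 10.4 = 15.481 d.
At 28.1 °C: 161 / (28.1 − 9.9) = 161 / 18.2 = 8.846 d.
Difference = |15.481 − 8.846| = 6.635 ≈ 6.6 days.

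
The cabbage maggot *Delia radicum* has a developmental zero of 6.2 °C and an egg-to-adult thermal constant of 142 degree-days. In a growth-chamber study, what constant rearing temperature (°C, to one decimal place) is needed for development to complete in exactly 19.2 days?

Required daily accumulation = 142 / 19.2 = 7.396 DD/day.
T = T_base + 7.396 = 6.2 + 7.396 = 13.596 ≈ 13.6 °C.

13.6 °C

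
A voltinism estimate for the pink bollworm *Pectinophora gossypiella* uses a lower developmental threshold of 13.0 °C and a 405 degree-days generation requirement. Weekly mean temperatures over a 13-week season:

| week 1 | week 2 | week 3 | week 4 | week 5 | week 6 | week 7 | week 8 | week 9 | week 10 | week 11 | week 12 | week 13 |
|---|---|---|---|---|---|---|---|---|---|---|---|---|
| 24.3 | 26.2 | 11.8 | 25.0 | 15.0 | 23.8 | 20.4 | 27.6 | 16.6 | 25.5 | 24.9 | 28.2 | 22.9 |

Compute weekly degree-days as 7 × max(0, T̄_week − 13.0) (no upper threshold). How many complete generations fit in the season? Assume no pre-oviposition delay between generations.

Weekly DD (7 × max(0, T̄ − 13.0)): 79.1, 92.4, 0.0, 84.0, 14.0, 75.6, 51.8, 102.2, 25.2, 87.5, 83.3, 106.4, 69.3.
Season total = 870.8 DD.
Complete generations = ⌊870.8 / 405⌋ = 2.

2 generations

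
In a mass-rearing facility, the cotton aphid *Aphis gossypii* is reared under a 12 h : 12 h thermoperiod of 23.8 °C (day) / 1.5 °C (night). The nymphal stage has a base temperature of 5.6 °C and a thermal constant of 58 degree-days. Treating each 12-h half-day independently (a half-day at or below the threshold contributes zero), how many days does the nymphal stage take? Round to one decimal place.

Day half: max(0, 23.8 − 5.6) × 0.5 = 18.2 × 0.5 = 9.10 DD.
Night half: max(0, 1.5 − 5.6) × 0.5 = 0.0 × 0.5 = 0.00 DD.
Per 24 h: 9.10 DD/day.
Duration = 58 / 9.10 = 6.374 ≈ 6.4 days.

6.4 days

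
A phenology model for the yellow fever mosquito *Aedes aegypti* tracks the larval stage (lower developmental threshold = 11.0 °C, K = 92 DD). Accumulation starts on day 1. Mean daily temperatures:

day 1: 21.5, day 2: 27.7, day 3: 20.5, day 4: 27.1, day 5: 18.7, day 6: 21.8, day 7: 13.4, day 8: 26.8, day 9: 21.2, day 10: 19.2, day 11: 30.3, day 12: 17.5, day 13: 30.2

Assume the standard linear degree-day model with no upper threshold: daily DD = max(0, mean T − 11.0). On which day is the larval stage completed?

Daily DD above 11.0 °C: 10.5, 16.7, 9.5, 16.1, 7.7, 10.8, 2.4, 15.8, 10.2, 8.2, 19.3, 6.5, 19.2.
Cumulative: 10.5, 27.2, 36.7, 52.8, 60.5, 71.3, 73.7, 89.5, 99.7, 107.9, 127.2, 133.7, 152.9.
The total first reaches 92 DD on day 9.

day 9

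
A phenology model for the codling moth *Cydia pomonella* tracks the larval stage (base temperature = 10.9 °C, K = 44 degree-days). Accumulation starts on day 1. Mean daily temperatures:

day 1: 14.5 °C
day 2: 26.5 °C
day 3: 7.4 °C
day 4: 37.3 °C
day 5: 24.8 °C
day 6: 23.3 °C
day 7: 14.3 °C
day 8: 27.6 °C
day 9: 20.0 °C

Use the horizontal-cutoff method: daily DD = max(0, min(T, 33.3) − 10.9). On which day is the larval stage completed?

Daily DD above 10.9 °C (capped at 22.4): 3.6, 15.6, 0.0, 22.4, 13.9, 12.4, 3.4, 16.7, 9.1.
Cumulative: 3.6, 19.2, 19.2, 41.6, 55.5, 67.9, 71.3, 88.0, 97.1.
The total first reaches 44 DD on day 5.

day 5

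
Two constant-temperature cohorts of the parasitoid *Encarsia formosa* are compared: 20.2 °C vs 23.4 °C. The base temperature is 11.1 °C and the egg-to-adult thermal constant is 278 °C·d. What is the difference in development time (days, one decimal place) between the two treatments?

At 20.2 °C: 278 / (20.2 − 11.1) = 278 / 9.1 = 30.549 d.
At 23.4 °C: 278 / (23.4 − 11.1) = 278 / 12.3 = 22.602 d.
Difference = |30.549 − 22.602| = 7.948 ≈ 7.9 days.

7.9 days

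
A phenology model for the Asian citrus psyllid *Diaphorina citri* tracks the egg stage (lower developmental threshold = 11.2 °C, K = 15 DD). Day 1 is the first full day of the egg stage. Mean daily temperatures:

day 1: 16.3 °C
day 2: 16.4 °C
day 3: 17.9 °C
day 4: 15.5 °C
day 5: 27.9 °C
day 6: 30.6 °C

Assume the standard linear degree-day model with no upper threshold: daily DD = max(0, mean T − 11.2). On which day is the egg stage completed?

day 3

Daily DD above 11.2 °C: 5.1, 5.2, 6.7, 4.3, 16.7, 19.4.
Cumulative: 5.1, 10.3, 17.0, 21.3, 38.0, 57.4.
The total first reaches 15 DD on day 3.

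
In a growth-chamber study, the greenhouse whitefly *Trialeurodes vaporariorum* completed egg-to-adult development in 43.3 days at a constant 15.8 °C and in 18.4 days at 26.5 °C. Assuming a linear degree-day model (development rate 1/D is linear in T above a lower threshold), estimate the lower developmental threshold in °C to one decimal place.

7.9 °C

Equal thermal constants: D₁(T₁ − T_b) = D₂(T₂ − T_b).
43.3·(15.8 − T_b) = 18.4·(26.5 − T_b)
T_b = (43.3·15.8 − 18.4·26.5) / (43.3 − 18.4) = 196.54 / 24.9 = 7.893 °C ≈ 7.9 °C.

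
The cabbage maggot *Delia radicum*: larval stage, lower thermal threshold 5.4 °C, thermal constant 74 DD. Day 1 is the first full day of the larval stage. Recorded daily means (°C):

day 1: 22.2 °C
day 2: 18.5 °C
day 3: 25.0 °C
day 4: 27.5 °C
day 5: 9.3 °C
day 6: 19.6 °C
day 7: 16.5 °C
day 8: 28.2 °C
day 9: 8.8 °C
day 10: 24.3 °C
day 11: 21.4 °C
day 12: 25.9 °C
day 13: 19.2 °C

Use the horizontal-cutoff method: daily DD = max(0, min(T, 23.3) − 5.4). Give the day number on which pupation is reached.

Daily DD above 5.4 °C (capped at 17.9): 16.8, 13.1, 17.9, 17.9, 3.9, 14.2, 11.1, 17.9, 3.4, 17.9, 16.0, 17.9, 13.8.
Cumulative: 16.8, 29.9, 47.8, 65.7, 69.6, 83.8, 94.9, 112.8, 116.2, 134.1, 150.1, 168.0, 181.8.
The total first reaches 74 DD on day 6.

day 6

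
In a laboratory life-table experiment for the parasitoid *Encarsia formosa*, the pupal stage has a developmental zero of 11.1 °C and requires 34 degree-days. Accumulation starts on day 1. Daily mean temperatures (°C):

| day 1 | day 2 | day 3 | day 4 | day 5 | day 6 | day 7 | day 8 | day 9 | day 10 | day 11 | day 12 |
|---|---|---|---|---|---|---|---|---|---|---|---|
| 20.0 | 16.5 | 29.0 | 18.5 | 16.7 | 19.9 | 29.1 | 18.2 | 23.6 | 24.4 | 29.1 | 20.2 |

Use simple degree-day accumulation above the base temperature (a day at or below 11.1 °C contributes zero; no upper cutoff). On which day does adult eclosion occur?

day 4

Daily DD above 11.1 °C: 8.9, 5.4, 17.9, 7.4, 5.6, 8.8, 18.0, 7.1, 12.5, 13.3, 18.0, 9.1.
Cumulative: 8.9, 14.3, 32.2, 39.6, 45.2, 54.0, 72.0, 79.1, 91.6, 104.9, 122.9, 132.0.
The total first reaches 34 DD on day 4.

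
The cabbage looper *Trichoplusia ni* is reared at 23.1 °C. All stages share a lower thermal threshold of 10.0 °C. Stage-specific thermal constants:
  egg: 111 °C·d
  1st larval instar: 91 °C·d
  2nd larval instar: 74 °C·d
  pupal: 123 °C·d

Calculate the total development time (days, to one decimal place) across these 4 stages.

Daily accumulation at 23.1 °C = 23.1 − 10.0 = 13.1 DD/day.
Total K = 111 + 91 + 74 + 123 = 399 DD.
Total duration = 399 / 13.1 = 30.458 ≈ 30.5 days.

30.5 days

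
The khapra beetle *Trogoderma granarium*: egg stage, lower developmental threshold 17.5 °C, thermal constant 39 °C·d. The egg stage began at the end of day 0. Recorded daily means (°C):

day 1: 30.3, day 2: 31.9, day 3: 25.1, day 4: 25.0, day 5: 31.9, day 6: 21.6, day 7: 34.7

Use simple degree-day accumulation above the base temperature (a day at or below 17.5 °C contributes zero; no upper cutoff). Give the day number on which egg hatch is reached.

Daily DD above 17.5 °C: 12.8, 14.4, 7.6, 7.5, 14.4, 4.1, 17.2.
Cumulative: 12.8, 27.2, 34.8, 42.3, 56.7, 60.8, 78.0.
The total first reaches 39 DD on day 4.

day 4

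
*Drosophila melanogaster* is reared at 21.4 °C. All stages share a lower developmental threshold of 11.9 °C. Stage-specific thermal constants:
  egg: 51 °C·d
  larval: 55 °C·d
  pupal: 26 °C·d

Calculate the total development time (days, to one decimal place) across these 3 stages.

Daily accumulation at 21.4 °C = 21.4 − 11.9 = 9.5 DD/day.
Total K = 51 + 55 + 26 = 132 DD.
Total duration = 132 / 9.5 = 13.895 ≈ 13.9 days.

13.9 days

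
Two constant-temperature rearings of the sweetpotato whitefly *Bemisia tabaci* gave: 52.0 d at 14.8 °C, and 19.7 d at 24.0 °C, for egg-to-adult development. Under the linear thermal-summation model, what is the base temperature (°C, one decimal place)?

Under the model K = D·(T − T_b), so D₁·(T₁ − T_b) = D₂·(T₂ − T_b).
52.0·(14.8 − T_b) = 19.7·(24.0 − T_b)
T_b = (52.0·14.8 − 19.7·24.0) / (52.0 − 19.7) = 296.80 / 32.3 = 9.189 °C ≈ 9.2 °C.

9.2 °C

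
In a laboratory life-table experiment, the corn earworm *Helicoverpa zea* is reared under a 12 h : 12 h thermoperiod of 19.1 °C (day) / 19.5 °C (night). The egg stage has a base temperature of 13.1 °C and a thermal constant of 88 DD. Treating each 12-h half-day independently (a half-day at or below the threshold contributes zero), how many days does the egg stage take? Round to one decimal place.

14.2 days

Day half: max(0, 19.1 − 13.1) × 0.5 = 6.0 × 0.5 = 3.00 DD.
Night half: max(0, 19.5 − 13.1) × 0.5 = 6.4 × 0.5 = 3.20 DD.
Per 24 h: 6.20 DD/day.
Duration = 88 / 6.20 = 14.194 ≈ 14.2 days.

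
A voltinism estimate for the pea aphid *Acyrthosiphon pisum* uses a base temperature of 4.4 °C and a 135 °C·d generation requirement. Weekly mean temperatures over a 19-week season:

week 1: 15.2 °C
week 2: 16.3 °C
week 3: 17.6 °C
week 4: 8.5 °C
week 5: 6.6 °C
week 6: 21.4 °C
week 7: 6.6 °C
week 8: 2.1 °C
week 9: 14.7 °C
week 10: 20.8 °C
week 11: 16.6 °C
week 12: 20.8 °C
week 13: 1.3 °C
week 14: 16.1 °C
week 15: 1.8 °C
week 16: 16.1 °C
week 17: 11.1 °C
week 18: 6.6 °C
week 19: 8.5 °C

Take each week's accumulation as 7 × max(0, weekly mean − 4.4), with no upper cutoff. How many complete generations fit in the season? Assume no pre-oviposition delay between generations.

7 generations

Weekly DD (7 × max(0, T̄ − 4.4)): 75.6, 83.3, 92.4, 28.7, 15.4, 119.0, 15.4, 0.0, 72.1, 114.8, 85.4, 114.8, 0.0, 81.9, 0.0, 81.9, 46.9, 15.4, 28.7.
Season total = 1071.7 DD.
Complete generations = ⌊1071.7 / 135⌋ = 7.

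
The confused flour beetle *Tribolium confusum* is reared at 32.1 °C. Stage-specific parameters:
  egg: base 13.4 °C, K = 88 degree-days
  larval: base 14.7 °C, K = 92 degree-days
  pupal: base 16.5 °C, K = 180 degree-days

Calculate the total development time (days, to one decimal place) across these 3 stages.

21.5 days

egg: 88 / (32.1 − 13.4) = 88 / 18.7 = 4.706 d.
larval: 92 / (32.1 − 14.7) = 92 / 17.4 = 5.287 d.
pupal: 180 / (32.1 − 16.5) = 180 / 15.6 = 11.538 d.
Sum = 21.532 ≈ 21.5 days.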